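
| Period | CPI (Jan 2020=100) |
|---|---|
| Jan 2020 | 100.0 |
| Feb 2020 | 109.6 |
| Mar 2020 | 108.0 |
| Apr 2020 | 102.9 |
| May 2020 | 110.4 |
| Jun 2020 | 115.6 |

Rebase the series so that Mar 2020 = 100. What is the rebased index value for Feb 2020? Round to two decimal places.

101.48

Rebased(Feb 2020) = 109.6 / 108.0 × 100 = 101.4815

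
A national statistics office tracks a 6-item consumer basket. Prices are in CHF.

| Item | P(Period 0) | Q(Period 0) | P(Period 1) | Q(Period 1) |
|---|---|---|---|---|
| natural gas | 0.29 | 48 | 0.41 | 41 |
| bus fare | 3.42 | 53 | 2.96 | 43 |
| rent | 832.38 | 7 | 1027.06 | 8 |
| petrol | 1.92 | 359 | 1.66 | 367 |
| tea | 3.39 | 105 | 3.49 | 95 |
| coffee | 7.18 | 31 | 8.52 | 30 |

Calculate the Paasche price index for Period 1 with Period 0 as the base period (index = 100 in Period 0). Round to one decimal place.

118.6

Paasche price index uses current-period quantities as weights.
ΣP(Period 1)·Q(Period 1) = 0.41×41 + 2.96×43 + 1027.06×8 + 1.66×367 + 3.49×95 + 8.52×30 = 16.81 + 127.28 + 8216.48 + 609.22 + 331.55 + 255.6 = 9556.94
ΣP(Period 0)·Q(Period 1) = 0.29×41 + 3.42×43 + 832.38×8 + 1.92×367 + 3.39×95 + 7.18×30 = 11.89 + 147.06 + 6659.04 + 704.64 + 322.05 + 215.4 = 8060.08
Index = 9556.94 / 8060.08 × 100 = 118.5713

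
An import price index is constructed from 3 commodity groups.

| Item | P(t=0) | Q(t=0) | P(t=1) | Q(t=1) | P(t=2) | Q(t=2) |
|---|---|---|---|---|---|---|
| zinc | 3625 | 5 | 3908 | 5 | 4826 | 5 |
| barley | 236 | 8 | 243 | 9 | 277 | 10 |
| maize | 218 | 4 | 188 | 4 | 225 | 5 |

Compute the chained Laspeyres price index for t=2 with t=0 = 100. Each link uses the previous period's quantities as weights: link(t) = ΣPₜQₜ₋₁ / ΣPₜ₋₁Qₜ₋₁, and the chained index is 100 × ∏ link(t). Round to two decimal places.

Link t=0→t=1:
ΣP(t=1)Q(t=0) = 3908×5 + 243×8 + 188×4 = 19540 + 1944 + 752 = 22236
ΣP(t=0)Q(t=0) = 3625×5 + 236×8 + 218×4 = 18125 + 1888 + 872 = 20885
link = 22236/20885 = 1.064688
Link t=1→t=2:
ΣP(t=2)Q(t=1) = 4826×5 + 277×9 + 225×4 = 24130 + 2493 + 900 = 27523
ΣP(t=1)Q(t=1) = 3908×5 + 243×9 + 188×4 = 19540 + 2187 + 752 = 22479
link = 27523/22479 = 1.224387
Chained index = 100 × 1.064688 × 1.224387 = 130.3590

130.36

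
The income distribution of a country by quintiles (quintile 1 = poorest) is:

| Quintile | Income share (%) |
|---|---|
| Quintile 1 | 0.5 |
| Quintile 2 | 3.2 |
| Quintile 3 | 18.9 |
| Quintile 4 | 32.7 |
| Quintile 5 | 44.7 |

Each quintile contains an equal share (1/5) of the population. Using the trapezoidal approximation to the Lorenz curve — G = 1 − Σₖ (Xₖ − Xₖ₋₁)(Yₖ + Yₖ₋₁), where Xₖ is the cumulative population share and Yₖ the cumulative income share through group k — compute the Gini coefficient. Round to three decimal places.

Cumulative income shares Yₖ: 0.0050, 0.0370, 0.2260, 0.5530, 1.0000
Σ (Xₖ−Xₖ₋₁)(Yₖ+Yₖ₋₁) = (1/5)(0.0050+0.0000) + (1/5)(0.0370+0.0050) + (1/5)(0.2260+0.0370) + (1/5)(0.5530+0.2260) + (1/5)(1.0000+0.5530)
  = 0.0010 + 0.0084 + 0.0526 + 0.1558 + 0.3106 = 0.5284
G = 1 − 0.5284 = 0.4716

0.472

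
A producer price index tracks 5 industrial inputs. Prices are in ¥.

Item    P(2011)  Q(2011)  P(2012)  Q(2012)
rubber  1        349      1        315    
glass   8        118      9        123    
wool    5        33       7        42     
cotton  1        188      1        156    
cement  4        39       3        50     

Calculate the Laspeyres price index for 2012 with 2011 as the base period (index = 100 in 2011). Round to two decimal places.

Laspeyres price index uses base-period quantities as weights.
ΣP(2012)·Q(2011) = 1×349 + 9×118 + 7×33 + 1×188 + 3×39 = 349 + 1062 + 231 + 188 + 117 = 1947
ΣP(2011)·Q(2011) = 1×349 + 8×118 + 5×33 + 1×188 + 4×39 = 349 + 944 + 165 + 188 + 156 = 1802
Index = 1947 / 1802 × 100 = 108.0466

108.05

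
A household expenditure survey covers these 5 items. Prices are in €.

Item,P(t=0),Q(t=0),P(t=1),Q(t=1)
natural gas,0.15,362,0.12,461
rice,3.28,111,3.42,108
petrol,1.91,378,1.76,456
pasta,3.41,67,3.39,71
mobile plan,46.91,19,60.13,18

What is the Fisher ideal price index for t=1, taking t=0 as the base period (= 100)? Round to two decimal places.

107.93

Laspeyres component (base-period weights):
ΣP(t=1)Q(t=0) = 0.12×362 + 3.42×111 + 1.76×378 + 3.39×67 + 60.13×19 = 43.44 + 379.62 + 665.28 + 227.13 + 1142.47 = 2457.94
ΣP(t=0)Q(t=0) = 0.15×362 + 3.28×111 + 1.91×378 + 3.41×67 + 46.91×19 = 54.3 + 364.08 + 721.98 + 228.47 + 891.29 = 2260.12
L = 2457.94 / 2260.12 × 100 = 108.7526
Paasche component (current-period weights):
ΣP(t=1)Q(t=1) = 0.12×461 + 3.42×108 + 1.76×456 + 3.39×71 + 60.13×18 = 55.32 + 369.36 + 802.56 + 240.69 + 1082.34 = 2550.27
ΣP(t=0)Q(t=1) = 0.15×461 + 3.28×108 + 1.91×456 + 3.41×71 + 46.91×18 = 69.15 + 354.24 + 870.96 + 242.11 + 844.38 = 2380.84
P = 2550.27 / 2380.84 × 100 = 107.1164
Fisher = √(L × P) = √(108.7526 × 107.1164) = 107.9314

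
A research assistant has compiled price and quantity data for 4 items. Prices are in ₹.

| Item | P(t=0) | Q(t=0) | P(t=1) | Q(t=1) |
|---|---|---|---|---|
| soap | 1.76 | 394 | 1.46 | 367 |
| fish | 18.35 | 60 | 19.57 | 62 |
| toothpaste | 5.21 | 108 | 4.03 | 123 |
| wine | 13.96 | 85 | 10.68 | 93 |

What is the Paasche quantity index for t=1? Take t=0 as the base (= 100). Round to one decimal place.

104.7

Paasche quantity index uses current-period prices as weights.
ΣP(t=1)·Q(t=1) = 1.46×367 + 19.57×62 + 4.03×123 + 10.68×93 = 535.82 + 1213.34 + 495.69 + 993.24 = 3238.09
ΣP(t=1)·Q(t=0) = 1.46×394 + 19.57×60 + 4.03×108 + 10.68×85 = 575.24 + 1174.2 + 435.24 + 907.8 = 3092.48
Index = 3238.09 / 3092.48 × 100 = 104.7085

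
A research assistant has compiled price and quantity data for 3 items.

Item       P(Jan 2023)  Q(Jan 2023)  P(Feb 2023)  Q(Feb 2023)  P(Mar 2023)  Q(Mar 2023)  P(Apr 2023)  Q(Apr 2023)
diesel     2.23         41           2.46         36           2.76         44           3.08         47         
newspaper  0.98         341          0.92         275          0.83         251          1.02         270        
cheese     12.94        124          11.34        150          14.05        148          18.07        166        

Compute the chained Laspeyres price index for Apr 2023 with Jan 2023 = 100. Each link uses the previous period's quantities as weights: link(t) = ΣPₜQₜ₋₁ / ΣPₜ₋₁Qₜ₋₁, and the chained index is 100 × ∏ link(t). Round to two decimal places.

136.07

Link Jan 2023→Feb 2023:
ΣP(Feb 2023)Q(Jan 2023) = 2.46×41 + 0.92×341 + 11.34×124 = 100.86 + 313.72 + 1406.16 = 1820.74
ΣP(Jan 2023)Q(Jan 2023) = 2.23×41 + 0.98×341 + 12.94×124 = 91.43 + 334.18 + 1604.56 = 2030.17
link = 1820.74/2030.17 = 0.896841
Link Feb 2023→Mar 2023:
ΣP(Mar 2023)Q(Feb 2023) = 2.76×36 + 0.83×275 + 14.05×150 = 99.36 + 228.25 + 2107.5 = 2435.11
ΣP(Feb 2023)Q(Feb 2023) = 2.46×36 + 0.92×275 + 11.34×150 = 88.56 + 253 + 1701 = 2042.56
link = 2435.11/2042.56 = 1.192185
Link Mar 2023→Apr 2023:
ΣP(Apr 2023)Q(Mar 2023) = 3.08×44 + 1.02×251 + 18.07×148 = 135.52 + 256.02 + 2674.36 = 3065.9
ΣP(Mar 2023)Q(Mar 2023) = 2.76×44 + 0.83×251 + 14.05×148 = 121.44 + 208.33 + 2079.4 = 2409.17
link = 3065.9/2409.17 = 1.272596
Chained index = 100 × 0.896841 × 1.192185 × 1.272596 = 136.0661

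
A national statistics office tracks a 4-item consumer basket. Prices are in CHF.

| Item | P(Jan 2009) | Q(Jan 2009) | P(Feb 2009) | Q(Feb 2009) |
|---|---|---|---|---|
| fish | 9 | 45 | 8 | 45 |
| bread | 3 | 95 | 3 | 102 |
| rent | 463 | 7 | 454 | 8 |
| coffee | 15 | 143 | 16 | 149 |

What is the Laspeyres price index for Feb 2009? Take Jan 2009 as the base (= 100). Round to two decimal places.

Laspeyres price index uses base-period quantities as weights.
ΣP(Feb 2009)·Q(Jan 2009) = 8×45 + 3×95 + 454×7 + 16×143 = 360 + 285 + 3178 + 2288 = 6111
ΣP(Jan 2009)·Q(Jan 2009) = 9×45 + 3×95 + 463×7 + 15×143 = 405 + 285 + 3241 + 2145 = 6076
Index = 6111 / 6076 × 100 = 100.5760

100.58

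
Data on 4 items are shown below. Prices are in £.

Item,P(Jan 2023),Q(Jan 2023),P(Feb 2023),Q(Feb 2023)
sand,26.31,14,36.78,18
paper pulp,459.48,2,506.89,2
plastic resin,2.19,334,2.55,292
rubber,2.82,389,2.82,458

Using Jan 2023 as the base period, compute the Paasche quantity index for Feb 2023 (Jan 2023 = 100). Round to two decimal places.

106.75

Paasche quantity index uses current-period prices as weights.
ΣP(Feb 2023)·Q(Feb 2023) = 36.78×18 + 506.89×2 + 2.55×292 + 2.82×458 = 662.04 + 1013.78 + 744.6 + 1291.56 = 3711.98
ΣP(Feb 2023)·Q(Jan 2023) = 36.78×14 + 506.89×2 + 2.55×334 + 2.82×389 = 514.92 + 1013.78 + 851.7 + 1096.98 = 3477.38
Index = 3711.98 / 3477.38 × 100 = 106.7465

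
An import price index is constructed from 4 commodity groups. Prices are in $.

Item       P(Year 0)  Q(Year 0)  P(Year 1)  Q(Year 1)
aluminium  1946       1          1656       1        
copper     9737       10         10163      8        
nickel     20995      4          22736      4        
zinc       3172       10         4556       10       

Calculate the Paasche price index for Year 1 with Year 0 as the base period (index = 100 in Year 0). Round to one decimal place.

112.2

Paasche price index uses current-period quantities as weights.
ΣP(Year 1)·Q(Year 1) = 1656×1 + 10163×8 + 22736×4 + 4556×10 = 1656 + 81304 + 90944 + 45560 = 219464
ΣP(Year 0)·Q(Year 1) = 1946×1 + 9737×8 + 20995×4 + 3172×10 = 1946 + 77896 + 83980 + 31720 = 195542
Index = 219464 / 195542 × 100 = 112.2337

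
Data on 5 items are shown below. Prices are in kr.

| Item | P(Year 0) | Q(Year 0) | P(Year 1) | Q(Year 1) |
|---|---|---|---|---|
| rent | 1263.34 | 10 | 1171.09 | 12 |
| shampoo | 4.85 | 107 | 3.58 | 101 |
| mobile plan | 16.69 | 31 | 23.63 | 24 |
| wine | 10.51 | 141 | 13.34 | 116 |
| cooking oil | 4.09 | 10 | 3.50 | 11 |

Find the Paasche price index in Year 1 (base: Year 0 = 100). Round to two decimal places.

95.69

Paasche price index uses current-period quantities as weights.
ΣP(Year 1)·Q(Year 1) = 1171.09×12 + 3.58×101 + 23.63×24 + 13.34×116 + 3.50×11 = 14053.08 + 361.58 + 567.12 + 1547.44 + 38.5 = 16567.72
ΣP(Year 0)·Q(Year 1) = 1263.34×12 + 4.85×101 + 16.69×24 + 10.51×116 + 4.09×11 = 15160.08 + 489.85 + 400.56 + 1219.16 + 44.99 = 17314.64
Index = 16567.72 / 17314.64 × 100 = 95.6862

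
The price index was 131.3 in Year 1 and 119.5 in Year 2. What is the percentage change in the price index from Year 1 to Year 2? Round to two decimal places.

-8.99%

Change = (119.5 − 131.3) / 131.3 × 100
       = -11.8 / 131.3 × 100 = -8.9871%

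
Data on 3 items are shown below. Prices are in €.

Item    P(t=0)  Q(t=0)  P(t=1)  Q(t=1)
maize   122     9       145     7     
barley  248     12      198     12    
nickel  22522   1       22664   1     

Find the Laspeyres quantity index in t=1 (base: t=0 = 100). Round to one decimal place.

99.1

Laspeyres quantity index uses base-period prices as weights.
ΣP(t=0)·Q(t=1) = 122×7 + 248×12 + 22522×1 = 854 + 2976 + 22522 = 26352
ΣP(t=0)·Q(t=0) = 122×9 + 248×12 + 22522×1 = 1098 + 2976 + 22522 = 26596
Index = 26352 / 26596 × 100 = 99.0826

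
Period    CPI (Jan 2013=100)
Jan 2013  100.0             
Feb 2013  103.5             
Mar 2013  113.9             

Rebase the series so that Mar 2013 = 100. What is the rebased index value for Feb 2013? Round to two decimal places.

Rebased(Feb 2013) = 103.5 / 113.9 × 100 = 90.8692

90.87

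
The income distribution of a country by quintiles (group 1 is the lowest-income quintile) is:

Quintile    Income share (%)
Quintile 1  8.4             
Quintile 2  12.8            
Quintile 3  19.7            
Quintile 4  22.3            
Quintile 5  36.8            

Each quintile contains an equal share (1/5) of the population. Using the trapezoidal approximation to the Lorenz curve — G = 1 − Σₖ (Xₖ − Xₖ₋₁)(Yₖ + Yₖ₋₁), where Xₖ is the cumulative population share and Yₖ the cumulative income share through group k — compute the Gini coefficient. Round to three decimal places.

Cumulative income shares Yₖ: 0.0840, 0.2120, 0.4090, 0.6320, 1.0000
Σ (Xₖ−Xₖ₋₁)(Yₖ+Yₖ₋₁) = (1/5)(0.0840+0.0000) + (1/5)(0.2120+0.0840) + (1/5)(0.4090+0.2120) + (1/5)(0.6320+0.4090) + (1/5)(1.0000+0.6320)
  = 0.0168 + 0.0592 + 0.1242 + 0.2082 + 0.3264 = 0.7348
G = 1 − 0.7348 = 0.2652

0.265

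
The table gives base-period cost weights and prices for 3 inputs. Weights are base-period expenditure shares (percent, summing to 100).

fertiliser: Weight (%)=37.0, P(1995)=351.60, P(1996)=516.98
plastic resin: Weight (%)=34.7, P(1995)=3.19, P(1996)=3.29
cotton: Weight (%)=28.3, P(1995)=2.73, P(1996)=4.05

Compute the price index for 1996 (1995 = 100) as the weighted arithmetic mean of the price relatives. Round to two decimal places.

fertiliser: 37.0 × (516.98/351.60) = 37.0 × 1.470364 = 54.4035
plastic resin: 34.7 × (3.29/3.19) = 34.7 × 1.031348 = 35.7878
cotton: 28.3 × (4.05/2.73) = 28.3 × 1.483516 = 41.9835
Index = Σ wᵢ·(p₁ᵢ/p₀ᵢ) = 54.4035 + 35.7878 + 41.9835 = 132.1748

132.17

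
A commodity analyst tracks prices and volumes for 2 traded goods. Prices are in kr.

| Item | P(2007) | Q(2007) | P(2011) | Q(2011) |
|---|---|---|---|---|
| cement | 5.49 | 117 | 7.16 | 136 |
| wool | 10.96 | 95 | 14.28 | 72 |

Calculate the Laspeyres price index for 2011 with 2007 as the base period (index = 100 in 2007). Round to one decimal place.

Laspeyres price index uses base-period quantities as weights.
ΣP(2011)·Q(2007) = 7.16×117 + 14.28×95 = 837.72 + 1356.6 = 2194.32
ΣP(2007)·Q(2007) = 5.49×117 + 10.96×95 = 642.33 + 1041.2 = 1683.53
Index = 2194.32 / 1683.53 × 100 = 130.3404

130.3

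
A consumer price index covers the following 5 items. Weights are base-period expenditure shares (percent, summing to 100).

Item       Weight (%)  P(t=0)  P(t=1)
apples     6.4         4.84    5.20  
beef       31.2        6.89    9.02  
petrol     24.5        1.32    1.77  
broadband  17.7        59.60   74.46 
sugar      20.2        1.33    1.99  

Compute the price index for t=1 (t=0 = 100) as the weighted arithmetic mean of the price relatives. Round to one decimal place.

132.9

apples: 6.4 × (5.20/4.84) = 6.4 × 1.074380 = 6.8760
beef: 31.2 × (9.02/6.89) = 31.2 × 1.309144 = 40.8453
petrol: 24.5 × (1.77/1.32) = 24.5 × 1.340909 = 32.8523
broadband: 17.7 × (74.46/59.60) = 17.7 × 1.249329 = 22.1131
sugar: 20.2 × (1.99/1.33) = 20.2 × 1.496241 = 30.2241
Index = Σ wᵢ·(p₁ᵢ/p₀ᵢ) = 6.8760 + 40.8453 + 32.8523 + 22.1131 + 30.2241 = 132.9108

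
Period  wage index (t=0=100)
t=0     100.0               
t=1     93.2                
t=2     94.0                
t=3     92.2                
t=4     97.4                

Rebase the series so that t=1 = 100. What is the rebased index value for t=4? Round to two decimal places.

104.51

Rebased(t=4) = 97.4 / 93.2 × 100 = 104.5064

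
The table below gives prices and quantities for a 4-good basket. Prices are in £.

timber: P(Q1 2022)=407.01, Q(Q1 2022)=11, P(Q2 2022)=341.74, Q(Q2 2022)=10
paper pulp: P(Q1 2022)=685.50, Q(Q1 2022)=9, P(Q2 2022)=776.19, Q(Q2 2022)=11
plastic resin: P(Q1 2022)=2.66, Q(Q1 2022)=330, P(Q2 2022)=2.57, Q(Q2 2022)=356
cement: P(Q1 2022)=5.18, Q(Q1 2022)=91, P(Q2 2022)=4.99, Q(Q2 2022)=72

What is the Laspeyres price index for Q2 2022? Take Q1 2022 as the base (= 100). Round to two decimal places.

Laspeyres price index uses base-period quantities as weights.
ΣP(Q2 2022)·Q(Q1 2022) = 341.74×11 + 776.19×9 + 2.57×330 + 4.99×91 = 3759.14 + 6985.71 + 848.1 + 454.09 = 12047.04
ΣP(Q1 2022)·Q(Q1 2022) = 407.01×11 + 685.50×9 + 2.66×330 + 5.18×91 = 4477.11 + 6169.5 + 877.8 + 471.38 = 11995.79
Index = 12047.04 / 11995.79 × 100 = 100.4272

100.43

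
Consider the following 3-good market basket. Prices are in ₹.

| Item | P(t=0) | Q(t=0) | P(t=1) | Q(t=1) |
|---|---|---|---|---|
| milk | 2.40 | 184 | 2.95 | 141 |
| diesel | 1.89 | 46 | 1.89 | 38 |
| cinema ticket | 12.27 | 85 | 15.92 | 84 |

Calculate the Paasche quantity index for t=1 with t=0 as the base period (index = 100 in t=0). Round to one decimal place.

92.0

Paasche quantity index uses current-period prices as weights.
ΣP(t=1)·Q(t=1) = 2.95×141 + 1.89×38 + 15.92×84 = 415.95 + 71.82 + 1337.28 = 1825.05
ΣP(t=1)·Q(t=0) = 2.95×184 + 1.89×46 + 15.92×85 = 542.8 + 86.94 + 1353.2 = 1982.94
Index = 1825.05 / 1982.94 × 100 = 92.0376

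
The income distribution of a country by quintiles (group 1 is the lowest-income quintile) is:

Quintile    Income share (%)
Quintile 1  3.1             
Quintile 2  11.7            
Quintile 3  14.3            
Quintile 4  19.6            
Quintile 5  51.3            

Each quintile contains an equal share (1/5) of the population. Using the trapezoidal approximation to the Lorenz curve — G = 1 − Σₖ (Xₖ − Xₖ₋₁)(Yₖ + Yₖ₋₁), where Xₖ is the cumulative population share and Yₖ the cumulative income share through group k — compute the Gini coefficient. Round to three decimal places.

Cumulative income shares Yₖ: 0.0310, 0.1480, 0.2910, 0.4870, 1.0000
Σ (Xₖ−Xₖ₋₁)(Yₖ+Yₖ₋₁) = (1/5)(0.0310+0.0000) + (1/5)(0.1480+0.0310) + (1/5)(0.2910+0.1480) + (1/5)(0.4870+0.2910) + (1/5)(1.0000+0.4870)
  = 0.0062 + 0.0358 + 0.0878 + 0.1556 + 0.2974 = 0.5828
G = 1 − 0.5828 = 0.4172

0.417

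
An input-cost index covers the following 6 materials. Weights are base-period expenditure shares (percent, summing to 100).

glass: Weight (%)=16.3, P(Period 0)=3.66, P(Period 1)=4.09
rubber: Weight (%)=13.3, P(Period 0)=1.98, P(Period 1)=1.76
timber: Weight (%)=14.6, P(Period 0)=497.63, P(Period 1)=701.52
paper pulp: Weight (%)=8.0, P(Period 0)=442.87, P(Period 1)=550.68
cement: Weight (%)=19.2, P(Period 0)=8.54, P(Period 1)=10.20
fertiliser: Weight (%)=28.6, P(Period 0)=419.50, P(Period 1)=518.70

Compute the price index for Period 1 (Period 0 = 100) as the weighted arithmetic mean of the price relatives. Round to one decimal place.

118.9

glass: 16.3 × (4.09/3.66) = 16.3 × 1.117486 = 18.2150
rubber: 13.3 × (1.76/1.98) = 13.3 × 0.888889 = 11.8222
timber: 14.6 × (701.52/497.63) = 14.6 × 1.409722 = 20.5819
paper pulp: 8.0 × (550.68/442.87) = 8.0 × 1.243435 = 9.9475
cement: 19.2 × (10.20/8.54) = 19.2 × 1.194379 = 22.9321
fertiliser: 28.6 × (518.70/419.50) = 28.6 × 1.236472 = 35.3631
Index = Σ wᵢ·(p₁ᵢ/p₀ᵢ) = 18.2150 + 11.8222 + 20.5819 + 9.9475 + 22.9321 + 35.3631 = 118.8619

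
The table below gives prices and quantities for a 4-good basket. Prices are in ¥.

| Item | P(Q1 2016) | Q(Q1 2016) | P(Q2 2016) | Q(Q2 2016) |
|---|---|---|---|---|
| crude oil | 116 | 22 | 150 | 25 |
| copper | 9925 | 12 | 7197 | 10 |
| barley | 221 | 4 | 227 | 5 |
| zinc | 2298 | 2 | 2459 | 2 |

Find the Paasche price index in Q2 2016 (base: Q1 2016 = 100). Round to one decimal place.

Paasche price index uses current-period quantities as weights.
ΣP(Q2 2016)·Q(Q2 2016) = 150×25 + 7197×10 + 227×5 + 2459×2 = 3750 + 71970 + 1135 + 4918 = 81773
ΣP(Q1 2016)·Q(Q2 2016) = 116×25 + 9925×10 + 221×5 + 2298×2 = 2900 + 99250 + 1105 + 4596 = 107851
Index = 81773 / 107851 × 100 = 75.8203

75.8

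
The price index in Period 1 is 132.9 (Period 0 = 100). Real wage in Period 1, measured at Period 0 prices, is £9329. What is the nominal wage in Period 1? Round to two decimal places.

12398.24

Nominal = Real × (Index/100) = 9329 × (132.9/100)
        = 9329 × 1.329 = 12398.2410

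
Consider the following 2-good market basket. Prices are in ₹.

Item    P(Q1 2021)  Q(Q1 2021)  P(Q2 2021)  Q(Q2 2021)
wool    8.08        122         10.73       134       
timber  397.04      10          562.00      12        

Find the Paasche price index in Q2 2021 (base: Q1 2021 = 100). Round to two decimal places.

Paasche price index uses current-period quantities as weights.
ΣP(Q2 2021)·Q(Q2 2021) = 10.73×134 + 562.00×12 = 1437.82 + 6744 = 8181.82
ΣP(Q1 2021)·Q(Q2 2021) = 8.08×134 + 397.04×12 = 1082.72 + 4764.48 = 5847.2
Index = 8181.82 / 5847.2 × 100 = 139.9271

139.93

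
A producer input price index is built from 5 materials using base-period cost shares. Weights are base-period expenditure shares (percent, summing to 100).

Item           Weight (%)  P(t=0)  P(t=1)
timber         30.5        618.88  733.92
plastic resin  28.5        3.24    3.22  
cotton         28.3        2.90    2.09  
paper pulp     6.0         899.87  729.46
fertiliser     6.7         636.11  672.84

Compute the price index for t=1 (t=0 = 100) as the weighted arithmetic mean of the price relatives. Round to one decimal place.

96.8

timber: 30.5 × (733.92/618.88) = 30.5 × 1.185884 = 36.1695
plastic resin: 28.5 × (3.22/3.24) = 28.5 × 0.993827 = 28.3241
cotton: 28.3 × (2.09/2.90) = 28.3 × 0.720690 = 20.3955
paper pulp: 6.0 × (729.46/899.87) = 6.0 × 0.810628 = 4.8638
fertiliser: 6.7 × (672.84/636.11) = 6.7 × 1.057742 = 7.0869
Index = Σ wᵢ·(p₁ᵢ/p₀ᵢ) = 36.1695 + 28.3241 + 20.3955 + 4.8638 + 7.0869 = 96.8397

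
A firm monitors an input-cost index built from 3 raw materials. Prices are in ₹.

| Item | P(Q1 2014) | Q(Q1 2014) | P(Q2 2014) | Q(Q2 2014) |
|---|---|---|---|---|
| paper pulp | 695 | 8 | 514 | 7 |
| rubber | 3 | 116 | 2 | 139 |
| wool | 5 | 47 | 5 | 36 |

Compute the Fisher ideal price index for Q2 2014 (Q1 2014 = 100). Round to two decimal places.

Laspeyres component (base-period weights):
ΣP(Q2 2014)Q(Q1 2014) = 514×8 + 2×116 + 5×47 = 4112 + 232 + 235 = 4579
ΣP(Q1 2014)Q(Q1 2014) = 695×8 + 3×116 + 5×47 = 5560 + 348 + 235 = 6143
L = 4579 / 6143 × 100 = 74.5401
Paasche component (current-period weights):
ΣP(Q2 2014)Q(Q2 2014) = 514×7 + 2×139 + 5×36 = 3598 + 278 + 180 = 4056
ΣP(Q1 2014)Q(Q2 2014) = 695×7 + 3×139 + 5×36 = 4865 + 417 + 180 = 5462
P = 4056 / 5462 × 100 = 74.2585
Fisher = √(L × P) = √(74.5401 × 74.2585) = 74.3992

74.40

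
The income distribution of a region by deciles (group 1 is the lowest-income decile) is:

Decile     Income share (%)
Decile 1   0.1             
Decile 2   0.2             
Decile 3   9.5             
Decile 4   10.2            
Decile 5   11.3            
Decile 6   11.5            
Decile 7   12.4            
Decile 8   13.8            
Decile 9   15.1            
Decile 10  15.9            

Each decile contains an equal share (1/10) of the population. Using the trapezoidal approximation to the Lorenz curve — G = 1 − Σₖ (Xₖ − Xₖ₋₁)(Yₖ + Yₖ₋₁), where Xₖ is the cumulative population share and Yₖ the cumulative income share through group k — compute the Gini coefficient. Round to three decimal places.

0.275

Cumulative income shares Yₖ: 0.0010, 0.0030, 0.0980, 0.2000, 0.3130, 0.4280, 0.5520, 0.6900, 0.8410, 1.0000
Σ (Xₖ−Xₖ₋₁)(Yₖ+Yₖ₋₁) = (1/10)(0.0010+0.0000) + (1/10)(0.0030+0.0010) + (1/10)(0.0980+0.0030) + (1/10)(0.2000+0.0980) + (1/10)(0.3130+0.2000) + (1/10)(0.4280+0.3130) + (1/10)(0.5520+0.4280) + (1/10)(0.6900+0.5520) + (1/10)(0.8410+0.6900) + (1/10)(1.0000+0.8410)
  = 0.0001 + 0.0004 + 0.0101 + 0.0298 + 0.0513 + 0.0741 + 0.0980 + 0.1242 + 0.1531 + 0.1841 = 0.7252
G = 1 − 0.7252 = 0.2748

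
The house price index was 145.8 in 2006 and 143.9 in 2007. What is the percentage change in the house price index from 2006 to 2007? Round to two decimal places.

-1.30%

Change = (143.9 − 145.8) / 145.8 × 100
       = -1.9 / 145.8 × 100 = -1.3032%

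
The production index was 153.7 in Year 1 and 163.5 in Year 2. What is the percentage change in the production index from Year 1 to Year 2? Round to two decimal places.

Change = (163.5 − 153.7) / 153.7 × 100
       = 9.8 / 153.7 × 100 = 6.3761%

6.38%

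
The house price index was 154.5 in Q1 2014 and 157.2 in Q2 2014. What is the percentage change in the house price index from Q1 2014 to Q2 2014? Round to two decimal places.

1.75%

Change = (157.2 − 154.5) / 154.5 × 100
       = 2.7 / 154.5 × 100 = 1.7476%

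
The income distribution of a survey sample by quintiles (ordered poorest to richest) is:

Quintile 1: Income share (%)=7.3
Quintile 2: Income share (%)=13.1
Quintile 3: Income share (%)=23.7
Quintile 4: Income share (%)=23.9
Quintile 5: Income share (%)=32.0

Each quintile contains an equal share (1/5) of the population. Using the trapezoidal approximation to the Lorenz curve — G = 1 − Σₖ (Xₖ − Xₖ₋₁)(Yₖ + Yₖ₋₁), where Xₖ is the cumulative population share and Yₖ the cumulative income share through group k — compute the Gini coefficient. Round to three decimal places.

0.241

Cumulative income shares Yₖ: 0.0730, 0.2040, 0.4410, 0.6800, 1.0000
Σ (Xₖ−Xₖ₋₁)(Yₖ+Yₖ₋₁) = (1/5)(0.0730+0.0000) + (1/5)(0.2040+0.0730) + (1/5)(0.4410+0.2040) + (1/5)(0.6800+0.4410) + (1/5)(1.0000+0.6800)
  = 0.0146 + 0.0554 + 0.1290 + 0.2242 + 0.3360 = 0.7592
G = 1 − 0.7592 = 0.2408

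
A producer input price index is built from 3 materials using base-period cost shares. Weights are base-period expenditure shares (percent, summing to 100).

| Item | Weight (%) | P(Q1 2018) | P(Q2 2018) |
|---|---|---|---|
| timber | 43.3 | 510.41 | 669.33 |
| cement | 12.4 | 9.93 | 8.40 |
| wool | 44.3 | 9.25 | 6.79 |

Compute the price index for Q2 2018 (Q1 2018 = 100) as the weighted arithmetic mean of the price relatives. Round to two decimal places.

99.79

timber: 43.3 × (669.33/510.41) = 43.3 × 1.311358 = 56.7818
cement: 12.4 × (8.40/9.93) = 12.4 × 0.845921 = 10.4894
wool: 44.3 × (6.79/9.25) = 44.3 × 0.734054 = 32.5186
Index = Σ wᵢ·(p₁ᵢ/p₀ᵢ) = 56.7818 + 10.4894 + 32.5186 = 99.7898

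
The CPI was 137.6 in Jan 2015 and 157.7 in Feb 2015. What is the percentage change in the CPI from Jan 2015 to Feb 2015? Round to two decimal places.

Change = (157.7 − 137.6) / 137.6 × 100
       = 20.1 / 137.6 × 100 = 14.6076%

14.61%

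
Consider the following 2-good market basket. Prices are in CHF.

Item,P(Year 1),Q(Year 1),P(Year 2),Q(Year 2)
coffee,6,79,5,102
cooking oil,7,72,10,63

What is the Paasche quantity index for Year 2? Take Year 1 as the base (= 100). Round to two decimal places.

102.24

Paasche quantity index uses current-period prices as weights.
ΣP(Year 2)·Q(Year 2) = 5×102 + 10×63 = 510 + 630 = 1140
ΣP(Year 2)·Q(Year 1) = 5×79 + 10×72 = 395 + 720 = 1115
Index = 1140 / 1115 × 100 = 102.2422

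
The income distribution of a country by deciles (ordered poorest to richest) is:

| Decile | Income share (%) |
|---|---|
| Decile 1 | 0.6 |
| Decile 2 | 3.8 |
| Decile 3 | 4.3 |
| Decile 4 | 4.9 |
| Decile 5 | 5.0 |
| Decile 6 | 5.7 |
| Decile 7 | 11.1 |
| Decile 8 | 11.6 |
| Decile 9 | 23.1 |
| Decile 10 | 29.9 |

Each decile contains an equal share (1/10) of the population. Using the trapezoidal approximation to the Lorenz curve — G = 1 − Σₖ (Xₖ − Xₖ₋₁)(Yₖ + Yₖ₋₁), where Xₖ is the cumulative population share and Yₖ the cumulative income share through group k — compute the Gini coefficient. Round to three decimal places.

Cumulative income shares Yₖ: 0.0060, 0.0440, 0.0870, 0.1360, 0.1860, 0.2430, 0.3540, 0.4700, 0.7010, 1.0000
Σ (Xₖ−Xₖ₋₁)(Yₖ+Yₖ₋₁) = (1/10)(0.0060+0.0000) + (1/10)(0.0440+0.0060) + (1/10)(0.0870+0.0440) + (1/10)(0.1360+0.0870) + (1/10)(0.1860+0.1360) + (1/10)(0.2430+0.1860) + (1/10)(0.3540+0.2430) + (1/10)(0.4700+0.3540) + (1/10)(0.7010+0.4700) + (1/10)(1.0000+0.7010)
  = 0.0006 + 0.0050 + 0.0131 + 0.0223 + 0.0322 + 0.0429 + 0.0597 + 0.0824 + 0.1171 + 0.1701 = 0.5454
G = 1 − 0.5454 = 0.4546

0.455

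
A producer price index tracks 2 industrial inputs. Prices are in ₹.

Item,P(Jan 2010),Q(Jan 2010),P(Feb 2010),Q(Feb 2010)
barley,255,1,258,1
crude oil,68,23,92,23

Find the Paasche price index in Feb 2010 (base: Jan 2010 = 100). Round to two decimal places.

Paasche price index uses current-period quantities as weights.
ΣP(Feb 2010)·Q(Feb 2010) = 258×1 + 92×23 = 258 + 2116 = 2374
ΣP(Jan 2010)·Q(Feb 2010) = 255×1 + 68×23 = 255 + 1564 = 1819
Index = 2374 / 1819 × 100 = 130.5113

130.51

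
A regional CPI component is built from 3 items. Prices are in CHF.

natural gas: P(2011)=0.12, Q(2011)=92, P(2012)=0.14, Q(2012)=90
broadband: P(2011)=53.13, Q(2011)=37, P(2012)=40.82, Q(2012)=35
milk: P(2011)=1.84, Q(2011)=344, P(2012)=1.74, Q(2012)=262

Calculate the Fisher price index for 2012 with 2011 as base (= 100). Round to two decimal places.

80.97

Laspeyres component (base-period weights):
ΣP(2012)Q(2011) = 0.14×92 + 40.82×37 + 1.74×344 = 12.88 + 1510.34 + 598.56 = 2121.78
ΣP(2011)Q(2011) = 0.12×92 + 53.13×37 + 1.84×344 = 11.04 + 1965.81 + 632.96 = 2609.81
L = 2121.78 / 2609.81 × 100 = 81.3002
Paasche component (current-period weights):
ΣP(2012)Q(2012) = 0.14×90 + 40.82×35 + 1.74×262 = 12.6 + 1428.7 + 455.88 = 1897.18
ΣP(2011)Q(2012) = 0.12×90 + 53.13×35 + 1.84×262 = 10.8 + 1859.55 + 482.08 = 2352.43
P = 1897.18 / 2352.43 × 100 = 80.6477
Fisher = √(L × P) = √(81.3002 × 80.6477) = 80.9733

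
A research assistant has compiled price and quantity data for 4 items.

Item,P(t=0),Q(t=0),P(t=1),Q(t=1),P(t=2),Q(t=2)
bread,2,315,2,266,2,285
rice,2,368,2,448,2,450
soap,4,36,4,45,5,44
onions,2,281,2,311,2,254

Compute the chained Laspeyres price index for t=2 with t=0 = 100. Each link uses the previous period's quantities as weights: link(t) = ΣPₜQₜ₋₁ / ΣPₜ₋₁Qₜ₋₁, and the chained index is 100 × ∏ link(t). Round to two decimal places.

Link t=0→t=1:
ΣP(t=1)Q(t=0) = 2×315 + 2×368 + 4×36 + 2×281 = 630 + 736 + 144 + 562 = 2072
ΣP(t=0)Q(t=0) = 2×315 + 2×368 + 4×36 + 2×281 = 630 + 736 + 144 + 562 = 2072
link = 2072/2072 = 1.000000
Link t=1→t=2:
ΣP(t=2)Q(t=1) = 2×266 + 2×448 + 5×45 + 2×311 = 532 + 896 + 225 + 622 = 2275
ΣP(t=1)Q(t=1) = 2×266 + 2×448 + 4×45 + 2×311 = 532 + 896 + 180 + 622 = 2230
link = 2275/2230 = 1.020179
Chained index = 100 × 1.000000 × 1.020179 = 102.0179

102.02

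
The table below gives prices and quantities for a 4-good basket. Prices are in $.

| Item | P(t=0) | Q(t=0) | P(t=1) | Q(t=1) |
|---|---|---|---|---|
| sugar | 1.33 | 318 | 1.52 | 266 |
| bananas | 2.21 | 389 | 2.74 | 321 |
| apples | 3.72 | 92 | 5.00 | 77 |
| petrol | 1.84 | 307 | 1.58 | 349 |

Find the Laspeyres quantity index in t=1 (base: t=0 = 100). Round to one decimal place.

Laspeyres quantity index uses base-period prices as weights.
ΣP(t=0)·Q(t=1) = 1.33×266 + 2.21×321 + 3.72×77 + 1.84×349 = 353.78 + 709.41 + 286.44 + 642.16 = 1991.79
ΣP(t=0)·Q(t=0) = 1.33×318 + 2.21×389 + 3.72×92 + 1.84×307 = 422.94 + 859.69 + 342.24 + 564.88 = 2189.75
Index = 1991.79 / 2189.75 × 100 = 90.9597

91.0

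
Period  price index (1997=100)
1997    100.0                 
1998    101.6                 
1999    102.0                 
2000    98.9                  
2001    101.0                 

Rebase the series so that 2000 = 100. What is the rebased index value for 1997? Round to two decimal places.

101.11

Rebased(1997) = 100.0 / 98.9 × 100 = 101.1122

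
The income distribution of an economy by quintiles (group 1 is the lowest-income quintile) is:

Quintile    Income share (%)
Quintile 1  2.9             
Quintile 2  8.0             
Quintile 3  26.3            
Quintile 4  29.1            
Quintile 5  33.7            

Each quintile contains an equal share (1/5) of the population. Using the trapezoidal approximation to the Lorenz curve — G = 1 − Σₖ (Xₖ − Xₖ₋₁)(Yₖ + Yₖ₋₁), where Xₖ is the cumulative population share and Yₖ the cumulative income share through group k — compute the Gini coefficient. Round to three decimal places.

Cumulative income shares Yₖ: 0.0290, 0.1090, 0.3720, 0.6630, 1.0000
Σ (Xₖ−Xₖ₋₁)(Yₖ+Yₖ₋₁) = (1/5)(0.0290+0.0000) + (1/5)(0.1090+0.0290) + (1/5)(0.3720+0.1090) + (1/5)(0.6630+0.3720) + (1/5)(1.0000+0.6630)
  = 0.0058 + 0.0276 + 0.0962 + 0.2070 + 0.3326 = 0.6692
G = 1 − 0.6692 = 0.3308

0.331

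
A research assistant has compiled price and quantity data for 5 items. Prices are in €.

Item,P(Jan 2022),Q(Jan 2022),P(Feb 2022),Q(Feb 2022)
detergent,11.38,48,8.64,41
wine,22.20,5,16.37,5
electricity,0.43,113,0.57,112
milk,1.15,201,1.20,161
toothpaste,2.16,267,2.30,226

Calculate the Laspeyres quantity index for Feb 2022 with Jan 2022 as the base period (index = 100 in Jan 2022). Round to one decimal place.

Laspeyres quantity index uses base-period prices as weights.
ΣP(Jan 2022)·Q(Feb 2022) = 11.38×41 + 22.20×5 + 0.43×112 + 1.15×161 + 2.16×226 = 466.58 + 111 + 48.16 + 185.15 + 488.16 = 1299.05
ΣP(Jan 2022)·Q(Jan 2022) = 11.38×48 + 22.20×5 + 0.43×113 + 1.15×201 + 2.16×267 = 546.24 + 111 + 48.59 + 231.15 + 576.72 = 1513.7
Index = 1299.05 / 1513.7 × 100 = 85.8195

85.8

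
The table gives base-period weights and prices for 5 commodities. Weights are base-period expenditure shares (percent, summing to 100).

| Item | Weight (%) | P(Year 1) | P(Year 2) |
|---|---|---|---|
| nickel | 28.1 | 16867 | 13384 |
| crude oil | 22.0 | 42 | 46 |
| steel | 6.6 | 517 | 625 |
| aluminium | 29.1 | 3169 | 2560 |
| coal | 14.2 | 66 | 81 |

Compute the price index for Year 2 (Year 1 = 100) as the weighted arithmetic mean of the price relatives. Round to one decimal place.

95.3

nickel: 28.1 × (13384/16867) = 28.1 × 0.793502 = 22.2974
crude oil: 22.0 × (46/42) = 22.0 × 1.095238 = 24.0952
steel: 6.6 × (625/517) = 6.6 × 1.208897 = 7.9787
aluminium: 29.1 × (2560/3169) = 29.1 × 0.807826 = 23.5077
coal: 14.2 × (81/66) = 14.2 × 1.227273 = 17.4273
Index = Σ wᵢ·(p₁ᵢ/p₀ᵢ) = 22.2974 + 24.0952 + 7.9787 + 23.5077 + 17.4273 = 95.3064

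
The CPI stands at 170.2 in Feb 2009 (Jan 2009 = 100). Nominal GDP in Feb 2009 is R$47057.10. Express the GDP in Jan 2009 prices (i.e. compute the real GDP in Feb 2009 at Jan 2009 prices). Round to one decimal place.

27648.1

Real = Nominal ÷ (Index/100) = 47057.10 ÷ (170.2/100)
     = 47057.10 ÷ 1.702 = 27648.1199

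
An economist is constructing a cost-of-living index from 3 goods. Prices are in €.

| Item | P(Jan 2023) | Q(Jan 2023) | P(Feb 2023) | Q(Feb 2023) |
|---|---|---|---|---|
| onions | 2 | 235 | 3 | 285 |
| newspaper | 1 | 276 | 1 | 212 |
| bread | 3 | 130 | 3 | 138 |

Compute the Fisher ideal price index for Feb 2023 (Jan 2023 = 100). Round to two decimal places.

122.25

Laspeyres component (base-period weights):
ΣP(Feb 2023)Q(Jan 2023) = 3×235 + 1×276 + 3×130 = 705 + 276 + 390 = 1371
ΣP(Jan 2023)Q(Jan 2023) = 2×235 + 1×276 + 3×130 = 470 + 276 + 390 = 1136
L = 1371 / 1136 × 100 = 120.6866
Paasche component (current-period weights):
ΣP(Feb 2023)Q(Feb 2023) = 3×285 + 1×212 + 3×138 = 855 + 212 + 414 = 1481
ΣP(Jan 2023)Q(Feb 2023) = 2×285 + 1×212 + 3×138 = 570 + 212 + 414 = 1196
P = 1481 / 1196 × 100 = 123.8294
Fisher = √(L × P) = √(120.6866 × 123.8294) = 122.2479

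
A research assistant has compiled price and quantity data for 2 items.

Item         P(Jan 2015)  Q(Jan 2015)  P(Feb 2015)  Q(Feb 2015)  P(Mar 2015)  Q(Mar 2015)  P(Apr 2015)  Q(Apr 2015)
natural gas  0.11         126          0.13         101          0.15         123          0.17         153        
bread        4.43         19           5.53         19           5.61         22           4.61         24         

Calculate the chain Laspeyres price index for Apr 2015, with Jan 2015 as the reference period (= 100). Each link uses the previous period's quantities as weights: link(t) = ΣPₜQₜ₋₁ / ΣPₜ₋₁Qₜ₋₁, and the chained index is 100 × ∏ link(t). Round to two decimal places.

110.03

Link Jan 2015→Feb 2015:
ΣP(Feb 2015)Q(Jan 2015) = 0.13×126 + 5.53×19 = 16.38 + 105.07 = 121.45
ΣP(Jan 2015)Q(Jan 2015) = 0.11×126 + 4.43×19 = 13.86 + 84.17 = 98.03
link = 121.45/98.03 = 1.238906
Link Feb 2015→Mar 2015:
ΣP(Mar 2015)Q(Feb 2015) = 0.15×101 + 5.61×19 = 15.15 + 106.59 = 121.74
ΣP(Feb 2015)Q(Feb 2015) = 0.13×101 + 5.53×19 = 13.13 + 105.07 = 118.2
link = 121.74/118.2 = 1.029949
Link Mar 2015→Apr 2015:
ΣP(Apr 2015)Q(Mar 2015) = 0.17×123 + 4.61×22 = 20.91 + 101.42 = 122.33
ΣP(Mar 2015)Q(Mar 2015) = 0.15×123 + 5.61×22 = 18.45 + 123.42 = 141.87
link = 122.33/141.87 = 0.862268
Chained index = 100 × 1.238906 × 1.029949 × 0.862268 = 110.0264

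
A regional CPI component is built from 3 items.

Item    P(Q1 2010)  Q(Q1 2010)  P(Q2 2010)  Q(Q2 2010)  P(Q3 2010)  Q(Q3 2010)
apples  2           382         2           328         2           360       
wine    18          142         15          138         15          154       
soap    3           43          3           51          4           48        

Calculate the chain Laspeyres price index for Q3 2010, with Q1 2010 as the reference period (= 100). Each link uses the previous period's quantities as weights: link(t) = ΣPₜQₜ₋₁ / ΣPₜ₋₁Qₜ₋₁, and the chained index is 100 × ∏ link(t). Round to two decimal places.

89.20

Link Q1 2010→Q2 2010:
ΣP(Q2 2010)Q(Q1 2010) = 2×382 + 15×142 + 3×43 = 764 + 2130 + 129 = 3023
ΣP(Q1 2010)Q(Q1 2010) = 2×382 + 18×142 + 3×43 = 764 + 2556 + 129 = 3449
link = 3023/3449 = 0.876486
Link Q2 2010→Q3 2010:
ΣP(Q3 2010)Q(Q2 2010) = 2×328 + 15×138 + 4×51 = 656 + 2070 + 204 = 2930
ΣP(Q2 2010)Q(Q2 2010) = 2×328 + 15×138 + 3×51 = 656 + 2070 + 153 = 2879
link = 2930/2879 = 1.017714
Chained index = 100 × 0.876486 × 1.017714 = 89.2012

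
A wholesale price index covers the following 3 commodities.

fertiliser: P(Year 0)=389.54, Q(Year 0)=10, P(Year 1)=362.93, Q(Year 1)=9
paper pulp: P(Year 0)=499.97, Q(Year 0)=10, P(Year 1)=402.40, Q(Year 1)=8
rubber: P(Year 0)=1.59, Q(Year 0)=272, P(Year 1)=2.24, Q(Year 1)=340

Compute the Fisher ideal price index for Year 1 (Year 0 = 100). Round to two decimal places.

89.32

Laspeyres component (base-period weights):
ΣP(Year 1)Q(Year 0) = 362.93×10 + 402.40×10 + 2.24×272 = 3629.3 + 4024 + 609.28 = 8262.58
ΣP(Year 0)Q(Year 0) = 389.54×10 + 499.97×10 + 1.59×272 = 3895.4 + 4999.7 + 432.48 = 9327.58
L = 8262.58 / 9327.58 × 100 = 88.5822
Paasche component (current-period weights):
ΣP(Year 1)Q(Year 1) = 362.93×9 + 402.40×8 + 2.24×340 = 3266.37 + 3219.2 + 761.6 = 7247.17
ΣP(Year 0)Q(Year 1) = 389.54×9 + 499.97×8 + 1.59×340 = 3505.86 + 3999.76 + 540.6 = 8046.22
P = 7247.17 / 8046.22 × 100 = 90.0692
Fisher = √(L × P) = √(88.5822 × 90.0692) = 89.3227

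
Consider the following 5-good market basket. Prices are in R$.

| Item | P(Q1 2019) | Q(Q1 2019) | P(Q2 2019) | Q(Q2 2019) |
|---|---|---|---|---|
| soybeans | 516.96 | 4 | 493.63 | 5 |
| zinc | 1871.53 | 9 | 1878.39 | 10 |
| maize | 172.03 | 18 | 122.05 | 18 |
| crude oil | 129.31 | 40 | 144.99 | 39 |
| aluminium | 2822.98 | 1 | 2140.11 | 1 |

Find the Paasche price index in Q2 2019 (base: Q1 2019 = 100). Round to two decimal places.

96.84

Paasche price index uses current-period quantities as weights.
ΣP(Q2 2019)·Q(Q2 2019) = 493.63×5 + 1878.39×10 + 122.05×18 + 144.99×39 + 2140.11×1 = 2468.15 + 18783.9 + 2196.9 + 5654.61 + 2140.11 = 31243.67
ΣP(Q1 2019)·Q(Q2 2019) = 516.96×5 + 1871.53×10 + 172.03×18 + 129.31×39 + 2822.98×1 = 2584.8 + 18715.3 + 3096.54 + 5043.09 + 2822.98 = 32262.71
Index = 31243.67 / 32262.71 × 100 = 96.8414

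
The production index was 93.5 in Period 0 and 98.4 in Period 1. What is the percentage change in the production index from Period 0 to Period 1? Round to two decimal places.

5.24%

Change = (98.4 − 93.5) / 93.5 × 100
       = 4.9 / 93.5 × 100 = 5.2406%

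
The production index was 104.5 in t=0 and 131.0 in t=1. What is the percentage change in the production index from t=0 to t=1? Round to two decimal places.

25.36%

Change = (131.0 − 104.5) / 104.5 × 100
       = 26.5 / 104.5 × 100 = 25.3589%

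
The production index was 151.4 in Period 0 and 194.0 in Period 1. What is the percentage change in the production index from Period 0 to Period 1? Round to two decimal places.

Change = (194.0 − 151.4) / 151.4 × 100
       = 42.6 / 151.4 × 100 = 28.1374%

28.14%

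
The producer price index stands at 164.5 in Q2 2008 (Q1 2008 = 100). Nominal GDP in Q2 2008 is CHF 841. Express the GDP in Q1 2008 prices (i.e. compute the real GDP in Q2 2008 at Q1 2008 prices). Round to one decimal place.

Real = Nominal ÷ (Index/100) = 841 ÷ (164.5/100)
     = 841 ÷ 1.645 = 511.2462

511.2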